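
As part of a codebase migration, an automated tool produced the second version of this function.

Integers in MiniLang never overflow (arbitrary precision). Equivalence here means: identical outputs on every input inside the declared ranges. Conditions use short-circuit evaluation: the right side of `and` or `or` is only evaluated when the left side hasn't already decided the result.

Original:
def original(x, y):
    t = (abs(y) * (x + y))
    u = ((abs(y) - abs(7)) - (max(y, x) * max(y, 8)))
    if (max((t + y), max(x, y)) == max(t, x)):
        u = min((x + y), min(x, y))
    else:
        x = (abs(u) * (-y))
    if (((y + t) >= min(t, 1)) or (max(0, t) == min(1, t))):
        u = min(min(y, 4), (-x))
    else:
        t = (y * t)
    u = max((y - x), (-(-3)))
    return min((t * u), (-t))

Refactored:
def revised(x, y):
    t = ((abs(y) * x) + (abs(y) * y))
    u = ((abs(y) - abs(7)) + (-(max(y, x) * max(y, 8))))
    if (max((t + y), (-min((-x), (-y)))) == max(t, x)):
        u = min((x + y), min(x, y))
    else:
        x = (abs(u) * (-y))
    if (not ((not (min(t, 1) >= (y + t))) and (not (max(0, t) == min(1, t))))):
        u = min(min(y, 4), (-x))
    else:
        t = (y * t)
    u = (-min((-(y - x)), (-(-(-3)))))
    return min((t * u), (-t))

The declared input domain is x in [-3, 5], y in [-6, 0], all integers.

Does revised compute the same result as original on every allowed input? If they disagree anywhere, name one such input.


x=-3, y=-6 yields -324 from original but -162 from revised.
verdict: not equivalent; witness: x=-3, y=-6


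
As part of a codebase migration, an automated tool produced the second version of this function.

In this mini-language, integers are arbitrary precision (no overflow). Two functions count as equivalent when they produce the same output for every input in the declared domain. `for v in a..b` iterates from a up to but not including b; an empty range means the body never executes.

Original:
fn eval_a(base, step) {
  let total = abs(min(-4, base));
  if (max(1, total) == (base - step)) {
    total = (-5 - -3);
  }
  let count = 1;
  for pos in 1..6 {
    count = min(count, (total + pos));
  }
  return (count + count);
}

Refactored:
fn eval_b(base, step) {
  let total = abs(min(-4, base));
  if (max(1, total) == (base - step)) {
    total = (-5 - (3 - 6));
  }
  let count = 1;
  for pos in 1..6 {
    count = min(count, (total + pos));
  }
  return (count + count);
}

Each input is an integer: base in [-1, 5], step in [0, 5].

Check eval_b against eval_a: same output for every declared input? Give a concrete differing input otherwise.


Comparing the listings, the differences include: arithmetic usage differs; constant usage differs.
As a probe, take base=5, step=3: eval_a runs total := 4 | (max(1, total) == (base - step)): false | count := 1 | iter pos=1: | count := 1 | iter pos=2: | count := 1 | iter pos=3: | count := 1 | iter pos=4: | count := 1 | iter pos=5: | count := 1 | result 2; eval_b runs total := 4 | (max(1, total) == (base - step)): false | count := 1 | iter pos=1: | count := 1 | iter pos=2: | count := 1 | iter pos=3: | count := 1 | iter pos=4: | count := 1 | iter pos=5: | count := 1 | result 2; both end at 2.
Across all 42 domain points the two functions coincide.
verdict: equivalent


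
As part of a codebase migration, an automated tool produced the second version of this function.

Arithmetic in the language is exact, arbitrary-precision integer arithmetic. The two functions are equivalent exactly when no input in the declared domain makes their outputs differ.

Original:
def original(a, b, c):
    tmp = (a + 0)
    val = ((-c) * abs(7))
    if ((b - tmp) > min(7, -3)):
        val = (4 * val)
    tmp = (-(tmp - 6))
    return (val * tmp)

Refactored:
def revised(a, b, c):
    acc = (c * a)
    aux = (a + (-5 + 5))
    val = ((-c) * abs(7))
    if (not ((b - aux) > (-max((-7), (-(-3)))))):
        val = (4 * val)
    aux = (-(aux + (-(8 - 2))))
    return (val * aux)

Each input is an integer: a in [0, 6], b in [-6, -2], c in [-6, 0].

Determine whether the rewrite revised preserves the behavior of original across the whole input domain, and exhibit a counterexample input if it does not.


There is a counterexample at a=0, b=-6, c=-6: 252 on one side, 1008 on the other.
original: tmp := 0 | val := 42 | ((b - tmp) > min(7, -3)): false | tmp := 6 | result 252
revised: acc := 0 | aux := 0 | val := 42 | (not ((b - aux) > (-max((-7), (-(-3)))))): true | val := 168 | aux := 6 | result 1008
verdict: not equivalent; witness: a=0, b=-6, c=-6


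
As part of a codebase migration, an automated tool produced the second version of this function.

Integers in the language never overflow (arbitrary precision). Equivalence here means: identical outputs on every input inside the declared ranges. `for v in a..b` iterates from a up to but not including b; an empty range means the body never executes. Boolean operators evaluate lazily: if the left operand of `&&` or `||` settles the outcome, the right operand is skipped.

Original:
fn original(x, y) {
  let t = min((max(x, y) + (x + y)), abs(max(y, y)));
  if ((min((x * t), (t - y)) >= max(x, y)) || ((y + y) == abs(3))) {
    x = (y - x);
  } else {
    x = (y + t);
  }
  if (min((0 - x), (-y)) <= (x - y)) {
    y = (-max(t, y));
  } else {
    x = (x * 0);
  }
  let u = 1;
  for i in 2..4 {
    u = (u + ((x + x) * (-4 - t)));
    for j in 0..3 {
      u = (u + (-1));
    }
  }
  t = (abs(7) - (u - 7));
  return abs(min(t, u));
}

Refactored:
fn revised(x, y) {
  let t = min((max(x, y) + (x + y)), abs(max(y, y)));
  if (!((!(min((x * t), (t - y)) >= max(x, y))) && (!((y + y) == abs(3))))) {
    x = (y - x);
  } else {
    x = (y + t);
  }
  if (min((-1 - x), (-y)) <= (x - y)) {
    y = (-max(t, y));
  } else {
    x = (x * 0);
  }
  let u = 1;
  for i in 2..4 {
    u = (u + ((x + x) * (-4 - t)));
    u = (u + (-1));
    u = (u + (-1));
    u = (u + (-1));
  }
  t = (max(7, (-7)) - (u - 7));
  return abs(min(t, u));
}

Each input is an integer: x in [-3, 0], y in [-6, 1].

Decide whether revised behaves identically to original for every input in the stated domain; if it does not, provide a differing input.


Take x=0, y=-1.
original: t=-1, then ((min((x * t), (t - y)) >= max(x, y)) || ((y + y) == abs(3))) is true, then x=-1, then (min((0 - x), (-y)) <= (x - y)) is false, then x=0, then u=1, then (i=2), then u=1, then (j=0), then u=0, then (j=1), then u=-1, then (j=2), then u=-2, then (i=3), then u=-2, then (j=0), then u=-3, then (j=1), then u=-4, then (j=2), then u=-5, then t=19, then returns 5
revised: t=-1, then (!((!(min((x * t), (t - y)) >= max(x, y))) && (!((y + y) == abs(3))))) is true, then x=-1, then (min((-1 - x), (-y)) <= (x - y)) is true, then y=1, then u=1, then (i=2), then u=7, then u=6, then u=5, then u=4, then (i=3), then u=10, then u=9, then u=8, then u=7, then t=7, then returns 7
5 against 7: the behavior changed.
verdict: not equivalent; witness: x=0, y=-1


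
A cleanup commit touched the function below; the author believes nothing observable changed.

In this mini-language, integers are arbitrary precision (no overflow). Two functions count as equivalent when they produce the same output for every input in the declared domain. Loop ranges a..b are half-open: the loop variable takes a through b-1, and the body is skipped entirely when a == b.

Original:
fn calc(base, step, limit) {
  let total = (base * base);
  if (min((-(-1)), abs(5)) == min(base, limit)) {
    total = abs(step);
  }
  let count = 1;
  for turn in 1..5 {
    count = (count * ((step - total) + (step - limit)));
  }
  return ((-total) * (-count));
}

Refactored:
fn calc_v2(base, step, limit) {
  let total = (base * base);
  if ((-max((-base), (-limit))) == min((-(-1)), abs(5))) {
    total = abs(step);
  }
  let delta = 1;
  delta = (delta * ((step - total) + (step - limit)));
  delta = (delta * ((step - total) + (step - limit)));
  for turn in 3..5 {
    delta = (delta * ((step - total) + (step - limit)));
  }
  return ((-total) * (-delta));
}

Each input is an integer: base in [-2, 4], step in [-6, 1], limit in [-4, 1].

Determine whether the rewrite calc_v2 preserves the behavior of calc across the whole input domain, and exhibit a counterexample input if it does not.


This is a faithful refactor — statement counts differ; and local variable names differ; and loop structure differs; and arithmetic usage differs; and min/max/abs usage differs, but the computed results match everywhere.
Tracing base=1, step=-6, limit=-4: calc: total=1, then (min((-(-1)), abs(5)) == min(base, limit)) is false, then count=1, then (turn=1), then count=-9, then (turn=2), then count=81, then (turn=3), then count=-729, then (turn=4), then count=6561, then returns 6561 | calc_v2: total=1, then ((-max((-base), (-limit))) == min((-(-1)), abs(5))) is false, then delta=1, then delta=-9, then delta=81, then (turn=3), then delta=-729, then (turn=4), then delta=6561, then returns 6561 — matching result 6561.
Sweeping the whole domain (336 inputs) finds no disagreement.
verdict: equivalent


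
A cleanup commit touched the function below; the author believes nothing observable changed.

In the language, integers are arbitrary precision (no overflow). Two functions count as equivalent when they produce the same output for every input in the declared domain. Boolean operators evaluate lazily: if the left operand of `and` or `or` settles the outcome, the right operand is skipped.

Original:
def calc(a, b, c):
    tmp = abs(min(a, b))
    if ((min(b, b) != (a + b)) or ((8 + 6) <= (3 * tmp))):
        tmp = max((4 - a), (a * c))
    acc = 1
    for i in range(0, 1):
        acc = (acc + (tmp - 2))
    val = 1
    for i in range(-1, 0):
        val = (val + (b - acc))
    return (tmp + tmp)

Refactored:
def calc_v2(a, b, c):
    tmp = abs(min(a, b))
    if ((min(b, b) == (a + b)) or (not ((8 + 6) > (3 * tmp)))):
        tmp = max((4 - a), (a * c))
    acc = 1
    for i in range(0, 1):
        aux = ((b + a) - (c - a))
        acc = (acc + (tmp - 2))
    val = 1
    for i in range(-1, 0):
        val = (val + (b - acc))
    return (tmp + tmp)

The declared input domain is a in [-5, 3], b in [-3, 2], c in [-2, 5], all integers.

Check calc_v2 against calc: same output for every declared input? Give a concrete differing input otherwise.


Take a=-4, b=-3, c=-2.
calc: tmp = 4; ((min(b, b) != (a + b)) or ((8 + 6) <= (3 * tmp))) -> true; tmp = 8; acc = 1; [i=0]; acc = 7; val = 1; [i=-1]; val = -9; return 16
calc_v2: tmp = 4; ((min(b, b) == (a + b)) or (not ((8 + 6) > (3 * tmp)))) -> false; acc = 1; [i=0]; aux = -9; acc = 3; val = 1; [i=-1]; val = -5; return 8
16 vs 8 — the two versions disagree here.
verdict: not equivalent; witness: a=-4, b=-3, c=-2


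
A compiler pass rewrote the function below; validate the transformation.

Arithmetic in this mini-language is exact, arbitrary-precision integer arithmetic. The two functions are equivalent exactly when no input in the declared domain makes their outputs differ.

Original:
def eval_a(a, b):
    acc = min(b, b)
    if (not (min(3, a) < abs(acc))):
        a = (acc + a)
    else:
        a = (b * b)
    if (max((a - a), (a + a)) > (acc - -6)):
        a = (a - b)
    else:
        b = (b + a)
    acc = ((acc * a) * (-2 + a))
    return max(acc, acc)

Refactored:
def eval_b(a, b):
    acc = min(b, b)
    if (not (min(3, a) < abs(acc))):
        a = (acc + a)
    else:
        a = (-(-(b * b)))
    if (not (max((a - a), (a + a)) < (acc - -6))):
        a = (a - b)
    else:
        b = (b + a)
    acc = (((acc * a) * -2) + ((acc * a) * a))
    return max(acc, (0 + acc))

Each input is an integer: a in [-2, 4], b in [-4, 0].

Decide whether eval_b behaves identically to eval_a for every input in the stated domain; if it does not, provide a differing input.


The rewrite breaks on a=4, b=-2, where the results are 0 and -16.
eval_a: acc = -2; (not (min(3, a) < abs(acc))) -> true; a = 2; (max((a - a), (a + a)) > (acc - -6)) -> false; b = 0; acc = 0; return 0
eval_b: acc = -2; (not (min(3, a) < abs(acc))) -> true; a = 2; (not (max((a - a), (a + a)) < (acc - -6))) -> true; a = 4; acc = -16; return -16
verdict: not equivalent; witness: a=4, b=-2


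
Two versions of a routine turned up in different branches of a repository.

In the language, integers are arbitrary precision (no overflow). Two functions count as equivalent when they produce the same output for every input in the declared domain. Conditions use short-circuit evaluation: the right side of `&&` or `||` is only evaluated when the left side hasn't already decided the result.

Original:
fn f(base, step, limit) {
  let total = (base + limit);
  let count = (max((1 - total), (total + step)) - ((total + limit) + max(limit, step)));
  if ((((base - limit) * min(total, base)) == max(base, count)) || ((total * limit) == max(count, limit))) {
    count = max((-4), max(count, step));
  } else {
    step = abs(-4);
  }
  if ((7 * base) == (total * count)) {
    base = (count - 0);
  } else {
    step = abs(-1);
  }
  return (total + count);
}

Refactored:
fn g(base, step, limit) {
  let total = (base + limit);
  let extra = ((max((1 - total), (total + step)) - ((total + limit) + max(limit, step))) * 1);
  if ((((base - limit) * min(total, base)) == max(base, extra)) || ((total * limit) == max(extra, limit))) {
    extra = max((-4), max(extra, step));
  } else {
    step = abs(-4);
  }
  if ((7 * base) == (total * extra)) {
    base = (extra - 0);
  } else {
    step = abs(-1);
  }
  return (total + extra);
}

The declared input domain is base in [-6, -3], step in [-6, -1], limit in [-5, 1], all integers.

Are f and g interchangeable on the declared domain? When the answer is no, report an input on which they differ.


Reading the diff, among the changes: constant usage differs, plus local variable names differ, plus arithmetic usage differs.
As a probe, take base=-6, step=-5, limit=-1: f runs total becomes -7; next count becomes 17; next ((((base - limit) * min(total, base)) == max(base, count)) || ((total * limit) == max(count, limit))) evaluates to false; next step becomes 4; next ((7 * base) == (total * count)) evaluates to false; next step becomes 1; next final value 10; g runs total becomes -7; next extra becomes 17; next ((((base - limit) * min(total, base)) == max(base, extra)) || ((total * limit) == max(extra, limit))) evaluates to false; next step becomes 4; next ((7 * base) == (total * extra)) evaluates to false; next step becomes 1; next final value 10; both end at 10.
Checked all 168 inputs in the declared domain: the outputs agree on every one.
verdict: equivalent


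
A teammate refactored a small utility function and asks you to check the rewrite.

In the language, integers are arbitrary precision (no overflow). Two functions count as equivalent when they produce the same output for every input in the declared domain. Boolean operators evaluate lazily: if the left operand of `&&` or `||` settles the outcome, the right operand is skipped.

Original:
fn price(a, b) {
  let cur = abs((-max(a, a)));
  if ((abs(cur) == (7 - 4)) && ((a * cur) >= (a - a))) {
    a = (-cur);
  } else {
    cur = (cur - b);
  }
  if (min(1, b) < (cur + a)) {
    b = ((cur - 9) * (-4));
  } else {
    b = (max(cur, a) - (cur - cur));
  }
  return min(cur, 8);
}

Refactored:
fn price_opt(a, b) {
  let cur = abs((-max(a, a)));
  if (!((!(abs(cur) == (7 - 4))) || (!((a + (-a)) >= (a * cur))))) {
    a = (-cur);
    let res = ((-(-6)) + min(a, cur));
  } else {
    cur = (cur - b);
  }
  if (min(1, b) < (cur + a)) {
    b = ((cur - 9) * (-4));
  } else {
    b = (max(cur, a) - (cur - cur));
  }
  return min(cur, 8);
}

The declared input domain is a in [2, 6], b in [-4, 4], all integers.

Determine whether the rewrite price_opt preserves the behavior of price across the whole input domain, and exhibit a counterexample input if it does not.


There is a counterexample at a=3, b=-4: 3 on one side, 7 on the other.
price: cur = 3; ((abs(cur) == (7 - 4)) && ((a * cur) >= (a - a))) -> true; a = -3; (min(1, b) < (cur + a)) -> true; b = 24; return 3
price_opt: cur = 3; (!((!(abs(cur) == (7 - 4))) || (!((a + (-a)) >= (a * cur))))) -> false; cur = 7; (min(1, b) < (cur + a)) -> true; b = 8; return 7
verdict: not equivalent; witness: a=3, b=-4


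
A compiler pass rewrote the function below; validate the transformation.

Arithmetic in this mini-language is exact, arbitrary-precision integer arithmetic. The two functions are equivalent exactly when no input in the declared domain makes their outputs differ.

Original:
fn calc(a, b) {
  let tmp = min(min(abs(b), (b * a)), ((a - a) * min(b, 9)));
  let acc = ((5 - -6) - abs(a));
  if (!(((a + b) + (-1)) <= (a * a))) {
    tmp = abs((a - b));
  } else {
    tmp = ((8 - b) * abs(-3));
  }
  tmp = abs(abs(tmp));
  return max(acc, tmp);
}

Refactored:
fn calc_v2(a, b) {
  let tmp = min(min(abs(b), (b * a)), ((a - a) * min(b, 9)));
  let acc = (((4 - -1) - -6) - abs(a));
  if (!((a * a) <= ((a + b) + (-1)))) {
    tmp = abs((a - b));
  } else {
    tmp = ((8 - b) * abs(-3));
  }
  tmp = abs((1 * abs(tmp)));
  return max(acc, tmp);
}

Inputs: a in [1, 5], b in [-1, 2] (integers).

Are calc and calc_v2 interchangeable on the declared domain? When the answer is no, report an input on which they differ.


Take a=1, b=-1.
calc: tmp=-1, then acc=10, then (!(((a + b) + (-1)) <= (a * a))) is false, then tmp=27, then tmp=27, then returns 27
calc_v2: tmp=-1, then acc=10, then (!((a * a) <= ((a + b) + (-1)))) is true, then tmp=2, then tmp=2, then returns 10
27 vs 10 — the two versions disagree here.
verdict: not equivalent; witness: a=1, b=-1


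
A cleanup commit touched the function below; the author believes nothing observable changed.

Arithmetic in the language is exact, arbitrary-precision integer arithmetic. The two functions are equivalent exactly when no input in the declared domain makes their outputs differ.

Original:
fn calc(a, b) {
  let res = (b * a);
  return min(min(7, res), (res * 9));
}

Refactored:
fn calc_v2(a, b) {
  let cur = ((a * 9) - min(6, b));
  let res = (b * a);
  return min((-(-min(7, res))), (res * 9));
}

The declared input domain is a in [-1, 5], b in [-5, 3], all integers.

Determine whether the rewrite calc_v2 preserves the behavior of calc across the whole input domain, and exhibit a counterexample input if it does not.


Changes here: statement counts differ, and min/max/abs usage differs, and constant usage differs, and local variable names differ, and arithmetic usage differs; the full 63-point sweep finds no disagreement.
verdict: equivalent


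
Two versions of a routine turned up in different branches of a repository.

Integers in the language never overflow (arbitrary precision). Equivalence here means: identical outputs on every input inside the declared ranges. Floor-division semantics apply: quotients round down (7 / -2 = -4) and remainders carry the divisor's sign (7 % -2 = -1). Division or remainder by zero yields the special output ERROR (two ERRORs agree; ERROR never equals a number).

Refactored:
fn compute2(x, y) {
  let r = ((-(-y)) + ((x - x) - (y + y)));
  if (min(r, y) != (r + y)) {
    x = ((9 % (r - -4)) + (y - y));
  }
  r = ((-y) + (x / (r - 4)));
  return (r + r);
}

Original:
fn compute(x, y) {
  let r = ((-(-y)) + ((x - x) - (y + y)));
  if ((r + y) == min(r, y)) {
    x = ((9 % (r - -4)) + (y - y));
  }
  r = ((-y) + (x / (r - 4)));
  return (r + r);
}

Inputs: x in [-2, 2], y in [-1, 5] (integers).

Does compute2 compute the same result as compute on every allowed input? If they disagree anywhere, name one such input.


These are not equivalent — on x=-2, y=-1 the outputs split (2 vs -2).
compute: r becomes 1; next ((r + y) == min(r, y)) evaluates to false; next r becomes 1; next final value 2
compute2: r becomes 1; next (min(r, y) != (r + y)) evaluates to true; next x becomes 4; next r becomes -1; next final value -2
verdict: not equivalent; witness: x=-2, y=-1


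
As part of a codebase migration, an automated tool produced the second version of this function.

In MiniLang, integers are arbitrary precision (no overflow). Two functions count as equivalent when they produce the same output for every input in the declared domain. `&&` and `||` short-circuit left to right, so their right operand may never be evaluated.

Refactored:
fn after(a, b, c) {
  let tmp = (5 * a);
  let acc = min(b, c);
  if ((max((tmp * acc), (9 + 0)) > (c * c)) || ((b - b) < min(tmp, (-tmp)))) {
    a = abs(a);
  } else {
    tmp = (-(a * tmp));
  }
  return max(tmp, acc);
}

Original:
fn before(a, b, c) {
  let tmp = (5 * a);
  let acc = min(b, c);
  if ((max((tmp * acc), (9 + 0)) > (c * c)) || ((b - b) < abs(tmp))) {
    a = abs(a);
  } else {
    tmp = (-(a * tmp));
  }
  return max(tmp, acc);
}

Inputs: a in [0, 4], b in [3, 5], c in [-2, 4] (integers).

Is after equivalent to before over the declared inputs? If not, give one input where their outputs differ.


The rewrite breaks on a=1, b=3, c=4, where the results are 5 and 3.
before: tmp = 5; acc = 3; ((max((tmp * acc), (9 + 0)) > (c * c)) || ((b - b) < abs(tmp))) -> true; a = 1; return 5
after: tmp = 5; acc = 3; ((max((tmp * acc), (9 + 0)) > (c * c)) || ((b - b) < min(tmp, (-tmp)))) -> false; tmp = -5; return 3
verdict: not equivalent; witness: a=1, b=3, c=4


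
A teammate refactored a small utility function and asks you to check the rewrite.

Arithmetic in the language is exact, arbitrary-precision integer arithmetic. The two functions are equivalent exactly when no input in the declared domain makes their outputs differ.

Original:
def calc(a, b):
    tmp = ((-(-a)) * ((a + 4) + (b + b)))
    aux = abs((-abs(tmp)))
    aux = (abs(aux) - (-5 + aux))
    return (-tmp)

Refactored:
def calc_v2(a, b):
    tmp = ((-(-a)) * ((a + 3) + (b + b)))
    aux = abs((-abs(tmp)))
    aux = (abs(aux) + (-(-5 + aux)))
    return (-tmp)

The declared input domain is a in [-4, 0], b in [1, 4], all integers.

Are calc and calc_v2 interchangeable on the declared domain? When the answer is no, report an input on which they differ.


These are not equivalent — on a=-4, b=1 the outputs split (8 vs 4).
calc: tmp = -8; aux = 8; aux = 5; return 8
calc_v2: tmp = -4; aux = 4; aux = 5; return 4
verdict: not equivalent; witness: a=-4, b=1


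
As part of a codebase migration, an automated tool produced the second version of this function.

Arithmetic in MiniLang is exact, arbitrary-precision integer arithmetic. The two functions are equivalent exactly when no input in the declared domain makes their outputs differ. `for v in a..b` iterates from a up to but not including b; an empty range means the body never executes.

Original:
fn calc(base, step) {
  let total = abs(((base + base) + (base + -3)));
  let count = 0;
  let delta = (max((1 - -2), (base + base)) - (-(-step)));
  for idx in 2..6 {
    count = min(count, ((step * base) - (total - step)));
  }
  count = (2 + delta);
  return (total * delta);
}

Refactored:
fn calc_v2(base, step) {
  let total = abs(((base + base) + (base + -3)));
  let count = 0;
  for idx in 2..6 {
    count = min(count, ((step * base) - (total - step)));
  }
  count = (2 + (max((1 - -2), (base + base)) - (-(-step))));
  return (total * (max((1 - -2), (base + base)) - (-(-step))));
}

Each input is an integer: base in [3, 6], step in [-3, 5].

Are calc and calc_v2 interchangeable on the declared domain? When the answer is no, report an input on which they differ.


The two versions differ — the changes include constant usage differs; arithmetic usage differs; local variable names differ; statement counts differ; min/max/abs usage differs.
Tracing base=4, step=1: calc: total := 9 | count := 0 | delta := 7 | iter idx=2: | count := -4 | iter idx=3: | count := -4 | iter idx=4: | count := -4 | iter idx=5: | count := -4 | count := 9 | result 63 | calc_v2: total := 9 | count := 0 | iter idx=2: | count := -4 | iter idx=3: | count := -4 | iter idx=4: | count := -4 | iter idx=5: | count := -4 | count := 9 | result 63 — matching result 63.
Checked all 36 inputs in the declared domain: the outputs agree on every one.
verdict: equivalent


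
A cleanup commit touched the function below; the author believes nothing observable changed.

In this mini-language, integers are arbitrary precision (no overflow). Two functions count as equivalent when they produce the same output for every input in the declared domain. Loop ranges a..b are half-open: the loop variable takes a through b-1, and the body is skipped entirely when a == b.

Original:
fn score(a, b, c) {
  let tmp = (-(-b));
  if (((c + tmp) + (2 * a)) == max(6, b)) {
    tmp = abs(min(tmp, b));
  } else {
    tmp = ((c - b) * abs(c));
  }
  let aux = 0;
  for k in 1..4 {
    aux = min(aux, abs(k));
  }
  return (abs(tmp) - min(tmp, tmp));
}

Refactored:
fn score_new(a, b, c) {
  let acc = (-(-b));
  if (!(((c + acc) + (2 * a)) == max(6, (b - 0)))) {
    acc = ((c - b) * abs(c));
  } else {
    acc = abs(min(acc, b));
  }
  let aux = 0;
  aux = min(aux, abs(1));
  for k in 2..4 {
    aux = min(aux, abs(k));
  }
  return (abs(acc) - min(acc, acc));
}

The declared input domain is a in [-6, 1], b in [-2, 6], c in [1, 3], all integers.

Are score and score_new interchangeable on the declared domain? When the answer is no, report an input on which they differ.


Differences: boolean connective usage differs; and min/max/abs usage differs; and loop structure differs; and constant usage differs; and local variable names differ; and statement counts differ; and arithmetic usage differs — yet all 216 inputs agree.
verdict: equivalent


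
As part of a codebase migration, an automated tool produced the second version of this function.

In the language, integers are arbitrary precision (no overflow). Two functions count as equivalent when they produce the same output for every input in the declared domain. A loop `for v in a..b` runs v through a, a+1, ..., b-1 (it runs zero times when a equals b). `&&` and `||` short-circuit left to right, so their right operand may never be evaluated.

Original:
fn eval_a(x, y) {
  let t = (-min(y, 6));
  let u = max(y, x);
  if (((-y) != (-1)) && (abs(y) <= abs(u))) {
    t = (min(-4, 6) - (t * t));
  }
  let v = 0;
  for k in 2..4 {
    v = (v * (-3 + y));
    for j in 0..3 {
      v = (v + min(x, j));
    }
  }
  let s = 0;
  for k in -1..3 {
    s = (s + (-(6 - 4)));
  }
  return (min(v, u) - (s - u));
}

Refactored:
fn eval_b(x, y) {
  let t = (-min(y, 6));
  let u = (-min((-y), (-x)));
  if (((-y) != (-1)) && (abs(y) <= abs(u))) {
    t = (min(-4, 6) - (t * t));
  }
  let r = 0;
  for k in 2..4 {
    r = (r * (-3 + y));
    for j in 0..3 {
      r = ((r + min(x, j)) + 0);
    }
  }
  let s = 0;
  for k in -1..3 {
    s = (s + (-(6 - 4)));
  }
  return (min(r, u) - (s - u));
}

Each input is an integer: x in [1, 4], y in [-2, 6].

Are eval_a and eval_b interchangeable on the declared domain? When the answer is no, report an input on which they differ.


Side by side, the visible changes include: constant usage differs, local variable names differ, arithmetic usage differs, min/max/abs usage differs.
As a probe, take x=3, y=0: eval_a runs t := 0 | u := 3 | (((-y) != (-1)) && (abs(y) <= abs(u))): true | t := -4 | v := 0 | iter k=2: | v := 0 | iter j=0: | v := 0 | iter j=1: | v := 1 | iter j=2: | v := 3 | iter k=3: | v := -9 | iter j=0: | v := -9 | iter j=1: | v := -8 | iter j=2: | v := -6 | s := 0 | iter k=-1: | s := -2 | iter k=0: | s := -4 | iter k=1: | s := -6 | iter k=2: | s := -8 | result 5; eval_b runs t := 0 | u := 3 | (((-y) != (-1)) && (abs(y) <= abs(u))): true | t := -4 | r := 0 | iter k=2: | r := 0 | iter j=0: | r := 0 | iter j=1: | r := 1 | iter j=2: | r := 3 | iter k=3: | r := -9 | iter j=0: | r := -9 | iter j=1: | r := -8 | iter j=2: | r := -6 | s := 0 | iter k=-1: | s := -2 | iter k=0: | s := -4 | iter k=1: | s := -6 | iter k=2: | s := -8 | result 5; both end at 5.
Across all 36 domain points the two functions coincide.
verdict: equivalent


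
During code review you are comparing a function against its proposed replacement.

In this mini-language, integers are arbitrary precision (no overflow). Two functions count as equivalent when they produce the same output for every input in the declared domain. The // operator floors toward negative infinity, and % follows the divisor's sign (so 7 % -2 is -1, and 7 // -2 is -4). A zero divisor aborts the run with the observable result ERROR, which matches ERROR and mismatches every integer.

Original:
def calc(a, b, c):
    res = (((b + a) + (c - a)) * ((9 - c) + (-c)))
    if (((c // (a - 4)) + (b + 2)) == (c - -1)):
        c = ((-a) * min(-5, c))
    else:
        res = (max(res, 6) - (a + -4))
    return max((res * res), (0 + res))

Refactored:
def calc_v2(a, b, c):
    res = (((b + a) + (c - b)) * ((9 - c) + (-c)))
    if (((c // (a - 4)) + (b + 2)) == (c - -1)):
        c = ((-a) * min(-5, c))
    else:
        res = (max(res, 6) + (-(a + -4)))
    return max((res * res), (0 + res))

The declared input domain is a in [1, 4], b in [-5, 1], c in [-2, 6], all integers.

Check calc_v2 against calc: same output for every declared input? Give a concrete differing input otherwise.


Try a=1, b=-5, c=0.
calc: res becomes -45; next (((c // (a - 4)) + (b + 2)) == (c - -1)) evaluates to false; next res becomes 9; next final value 81
calc_v2: res becomes 9; next (((c // (a - 4)) + (b + 2)) == (c - -1)) evaluates to false; next res becomes 12; next final value 144
81 and 144 differ, so these are not the same function on this domain.
verdict: not equivalent; witness: a=1, b=-5, c=0


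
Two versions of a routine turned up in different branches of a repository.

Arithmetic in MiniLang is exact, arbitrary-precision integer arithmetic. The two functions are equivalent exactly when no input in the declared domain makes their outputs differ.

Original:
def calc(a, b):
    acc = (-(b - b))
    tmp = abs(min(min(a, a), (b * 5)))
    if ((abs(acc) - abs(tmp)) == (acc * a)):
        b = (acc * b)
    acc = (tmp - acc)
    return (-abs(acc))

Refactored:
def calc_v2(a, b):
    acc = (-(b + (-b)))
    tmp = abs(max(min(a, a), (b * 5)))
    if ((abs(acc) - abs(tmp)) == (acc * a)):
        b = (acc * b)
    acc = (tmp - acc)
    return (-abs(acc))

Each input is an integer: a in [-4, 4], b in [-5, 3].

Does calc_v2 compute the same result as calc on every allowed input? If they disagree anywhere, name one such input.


Try a=-4, b=-5.
calc: acc := 0 | tmp := 25 | ((abs(acc) - abs(tmp)) == (acc * a)): false | acc := 25 | result -25
calc_v2: acc := 0 | tmp := 4 | ((abs(acc) - abs(tmp)) == (acc * a)): false | acc := 4 | result -4
-25 and -4 differ, so these are not the same function on this domain.
verdict: not equivalent; witness: a=-4, b=-5


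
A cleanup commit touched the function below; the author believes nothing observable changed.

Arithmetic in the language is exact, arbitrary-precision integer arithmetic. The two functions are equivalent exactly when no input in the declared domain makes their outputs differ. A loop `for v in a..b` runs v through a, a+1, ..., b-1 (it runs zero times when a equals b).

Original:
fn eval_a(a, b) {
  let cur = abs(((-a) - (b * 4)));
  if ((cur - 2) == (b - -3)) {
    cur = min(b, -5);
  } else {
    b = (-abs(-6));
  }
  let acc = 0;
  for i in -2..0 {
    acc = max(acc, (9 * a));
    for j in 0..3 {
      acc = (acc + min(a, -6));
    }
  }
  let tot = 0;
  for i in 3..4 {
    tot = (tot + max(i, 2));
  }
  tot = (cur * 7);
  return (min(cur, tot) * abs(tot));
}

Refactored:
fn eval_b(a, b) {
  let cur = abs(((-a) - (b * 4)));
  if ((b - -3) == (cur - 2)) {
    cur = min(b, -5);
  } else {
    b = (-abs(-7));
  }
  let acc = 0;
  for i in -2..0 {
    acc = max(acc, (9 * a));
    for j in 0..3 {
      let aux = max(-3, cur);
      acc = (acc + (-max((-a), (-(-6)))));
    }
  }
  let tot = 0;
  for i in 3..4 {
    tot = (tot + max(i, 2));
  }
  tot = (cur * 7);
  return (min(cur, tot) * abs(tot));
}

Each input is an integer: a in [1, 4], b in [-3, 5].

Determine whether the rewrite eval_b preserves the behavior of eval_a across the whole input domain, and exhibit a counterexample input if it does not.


Equivalent. The suspicious edit (`-6` became `-7`) never changes the result for any input inside the declared domain.
Sweeping the whole domain (36 inputs) finds no disagreement.
As a probe, take a=2, b=3: eval_a runs cur = 14; ((cur - 2) == (b - -3)) -> false; b = -6; acc = 0; [i=-2]; acc = 18; [j=0]; acc = 12; [j=1]; acc = 6; [j=2]; acc = 0; [i=-1]; acc = 18; [j=0]; acc = 12; [j=1]; acc = 6; [j=2]; acc = 0; tot = 0; [i=3]; tot = 3; tot = 98; return 1372; eval_b runs cur = 14; ((b - -3) == (cur - 2)) -> false; b = -7; acc = 0; [i=-2]; acc = 18; [j=0]; aux = 14; acc = 12; [j=1]; aux = 14; acc = 6; [j=2]; aux = 14; acc = 0; [i=-1]; acc = 18; [j=0]; aux = 14; acc = 12; [j=1]; aux = 14; acc = 6; [j=2]; aux = 14; acc = 0; tot = 0; [i=3]; tot = 3; tot = 98; return 1372; both end at 1372.
verdict: equivalent


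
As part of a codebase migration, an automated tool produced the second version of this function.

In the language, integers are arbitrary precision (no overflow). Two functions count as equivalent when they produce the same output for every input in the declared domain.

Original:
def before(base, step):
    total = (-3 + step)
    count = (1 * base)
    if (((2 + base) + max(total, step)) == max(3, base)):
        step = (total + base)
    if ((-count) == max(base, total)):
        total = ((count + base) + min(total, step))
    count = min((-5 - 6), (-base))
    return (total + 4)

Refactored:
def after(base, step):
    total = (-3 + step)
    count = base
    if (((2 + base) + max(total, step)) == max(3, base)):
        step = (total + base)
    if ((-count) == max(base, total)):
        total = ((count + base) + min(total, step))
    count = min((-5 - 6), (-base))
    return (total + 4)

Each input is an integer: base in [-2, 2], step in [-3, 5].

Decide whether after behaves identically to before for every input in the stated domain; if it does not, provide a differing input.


The two are interchangeable: arithmetic usage differs; and constant usage differs, and every declared input agrees.
Spot check at base=-1, step=4 — before: total := 1 | count := -1 | (((2 + base) + max(total, step)) == max(3, base)): false | ((-count) == max(base, total)): true | total := -1 | count := -11 | result 3. after: total := 1 | count := -1 | (((2 + base) + max(total, step)) == max(3, base)): false | ((-count) == max(base, total)): true | total := -1 | count := -11 | result 3. Both give 3.
Across all 45 domain points the two functions coincide.
verdict: equivalent


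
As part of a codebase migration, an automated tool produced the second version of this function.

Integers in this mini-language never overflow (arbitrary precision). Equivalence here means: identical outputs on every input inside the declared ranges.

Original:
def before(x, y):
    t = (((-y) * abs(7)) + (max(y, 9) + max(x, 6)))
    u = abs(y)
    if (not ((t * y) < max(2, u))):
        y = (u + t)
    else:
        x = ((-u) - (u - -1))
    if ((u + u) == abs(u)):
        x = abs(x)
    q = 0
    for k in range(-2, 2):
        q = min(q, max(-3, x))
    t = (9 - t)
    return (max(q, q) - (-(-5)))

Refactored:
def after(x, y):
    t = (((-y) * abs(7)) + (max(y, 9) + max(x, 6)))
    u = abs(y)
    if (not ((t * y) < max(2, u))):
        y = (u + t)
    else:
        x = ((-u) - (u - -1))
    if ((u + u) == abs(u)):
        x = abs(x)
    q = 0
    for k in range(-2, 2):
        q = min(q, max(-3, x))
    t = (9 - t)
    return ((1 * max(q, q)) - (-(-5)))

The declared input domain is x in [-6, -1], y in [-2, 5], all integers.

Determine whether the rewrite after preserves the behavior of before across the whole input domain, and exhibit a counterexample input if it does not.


Changes here: arithmetic usage differs, plus constant usage differs; the full 48-point sweep finds no disagreement.
verdict: equivalent


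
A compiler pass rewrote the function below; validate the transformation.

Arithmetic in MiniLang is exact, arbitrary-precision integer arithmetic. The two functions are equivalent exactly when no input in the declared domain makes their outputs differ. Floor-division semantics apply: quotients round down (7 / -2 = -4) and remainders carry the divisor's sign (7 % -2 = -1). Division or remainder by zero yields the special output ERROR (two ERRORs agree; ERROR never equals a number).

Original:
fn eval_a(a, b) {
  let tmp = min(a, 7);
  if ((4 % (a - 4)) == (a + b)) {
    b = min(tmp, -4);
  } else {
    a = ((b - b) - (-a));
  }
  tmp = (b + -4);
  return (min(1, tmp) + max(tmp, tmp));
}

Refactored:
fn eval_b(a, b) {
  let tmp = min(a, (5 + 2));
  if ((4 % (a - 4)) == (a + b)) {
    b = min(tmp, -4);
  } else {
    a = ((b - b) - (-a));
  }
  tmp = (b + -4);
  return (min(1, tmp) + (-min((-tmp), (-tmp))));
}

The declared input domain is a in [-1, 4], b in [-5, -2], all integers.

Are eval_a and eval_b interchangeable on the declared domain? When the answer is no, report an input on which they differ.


The two are interchangeable: min/max/abs usage differs; arithmetic usage differs; constant usage differs, and every declared input agrees.
Tracing a=0, b=-2: eval_a: tmp=0, then ((4 % (a - 4)) == (a + b)) is false, then a=0, then tmp=-6, then returns -12 | eval_b: tmp=0, then ((4 % (a - 4)) == (a + b)) is false, then a=0, then tmp=-6, then returns -12 — matching result -12.
Every one of the 24 inputs gives matching results.
verdict: equivalent


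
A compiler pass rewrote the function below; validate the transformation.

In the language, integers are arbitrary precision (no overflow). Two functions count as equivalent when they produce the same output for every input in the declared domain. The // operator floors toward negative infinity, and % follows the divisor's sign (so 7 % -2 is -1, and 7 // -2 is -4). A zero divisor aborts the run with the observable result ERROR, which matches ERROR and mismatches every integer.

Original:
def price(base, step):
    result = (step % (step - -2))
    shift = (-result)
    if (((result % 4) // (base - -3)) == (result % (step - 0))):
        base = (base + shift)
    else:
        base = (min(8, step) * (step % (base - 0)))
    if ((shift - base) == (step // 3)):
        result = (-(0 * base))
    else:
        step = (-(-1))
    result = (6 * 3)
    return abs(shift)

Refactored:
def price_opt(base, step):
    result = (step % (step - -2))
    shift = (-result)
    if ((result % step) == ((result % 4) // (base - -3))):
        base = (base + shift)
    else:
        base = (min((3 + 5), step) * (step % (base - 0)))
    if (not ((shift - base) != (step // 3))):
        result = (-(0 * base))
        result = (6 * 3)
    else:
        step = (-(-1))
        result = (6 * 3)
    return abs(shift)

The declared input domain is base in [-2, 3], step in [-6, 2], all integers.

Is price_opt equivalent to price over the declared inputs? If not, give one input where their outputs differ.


The two versions differ — the changes include arithmetic usage differs, plus boolean connective usage differs, plus statement counts differ, plus comparison usage differs, plus constant usage differs.
As a probe, take base=3, step=-6: price runs result=-2, then shift=2, then (((result % 4) // (base - -3)) == (result % (step - 0))) is false, then base=0, then ((shift - base) == (step // 3)) is false, then step=1, then result=18, then returns 2; price_opt runs result=-2, then shift=2, then ((result % step) == ((result % 4) // (base - -3))) is false, then base=0, then (not ((shift - base) != (step // 3))) is false, then step=1, then result=18, then returns 2; both end at 2.
Every one of the 54 inputs gives matching results.
verdict: equivalent


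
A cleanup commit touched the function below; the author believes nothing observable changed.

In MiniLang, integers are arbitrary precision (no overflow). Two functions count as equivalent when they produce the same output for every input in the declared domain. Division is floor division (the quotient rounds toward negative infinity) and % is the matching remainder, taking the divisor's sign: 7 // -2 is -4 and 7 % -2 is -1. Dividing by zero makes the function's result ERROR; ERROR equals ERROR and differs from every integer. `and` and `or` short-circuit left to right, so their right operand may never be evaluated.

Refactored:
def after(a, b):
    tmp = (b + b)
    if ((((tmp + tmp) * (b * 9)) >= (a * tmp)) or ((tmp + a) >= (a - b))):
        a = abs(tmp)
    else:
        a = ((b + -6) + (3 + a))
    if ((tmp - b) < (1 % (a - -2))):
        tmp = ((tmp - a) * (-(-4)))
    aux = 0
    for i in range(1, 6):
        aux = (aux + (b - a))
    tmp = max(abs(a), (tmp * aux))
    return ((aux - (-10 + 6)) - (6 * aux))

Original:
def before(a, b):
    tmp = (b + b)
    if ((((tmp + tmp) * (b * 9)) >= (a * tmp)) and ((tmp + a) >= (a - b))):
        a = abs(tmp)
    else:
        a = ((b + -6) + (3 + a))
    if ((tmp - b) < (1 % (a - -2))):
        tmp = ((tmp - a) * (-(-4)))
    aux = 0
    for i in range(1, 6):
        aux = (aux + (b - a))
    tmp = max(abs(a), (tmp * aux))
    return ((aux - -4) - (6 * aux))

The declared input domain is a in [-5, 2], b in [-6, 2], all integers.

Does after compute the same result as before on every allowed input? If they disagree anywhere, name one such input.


On input a=-5, b=-6, before returns -196 while after returns 454.
verdict: not equivalent; witness: a=-5, b=-6
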